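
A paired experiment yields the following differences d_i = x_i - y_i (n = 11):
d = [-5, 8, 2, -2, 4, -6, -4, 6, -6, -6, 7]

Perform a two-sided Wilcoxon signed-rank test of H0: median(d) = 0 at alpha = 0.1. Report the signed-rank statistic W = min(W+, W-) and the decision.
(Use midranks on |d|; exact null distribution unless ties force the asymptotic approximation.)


Step 1: Drop any zero differences (none here) and take |d_i|.
|d| = [5, 8, 2, 2, 4, 6, 4, 6, 6, 6, 7]
Step 2: Midrank |d_i| (ties get averaged ranks).
ranks: |5|->5, |8|->11, |2|->1.5, |2|->1.5, |4|->3.5, |6|->7.5, |4|->3.5, |6|->7.5, |6|->7.5, |6|->7.5, |7|->10
Step 3: Attach original signs; sum ranks with positive sign and with negative sign.
W+ = 11 + 1.5 + 3.5 + 7.5 + 10 = 33.5
W- = 5 + 1.5 + 7.5 + 3.5 + 7.5 + 7.5 = 32.5
(Check: W+ + W- = 66 should equal n(n+1)/2 = 66.)
Step 4: Test statistic W = min(W+, W-) = 32.5.
Step 5: Ties in |d|, so use the tie-corrected normal approximation.
        E[W] = n(n+1)/4 = 11*12/4 = 33.
        Tie groups: |d|=2 (t=2), |d|=4 (t=2), |d|=6 (t=4); sum(t^3 - t) = 72.
        Var[W] = n(n+1)(2n+1)/24 - sum(t^3-t)/48 = 3036/24 - 72/48 = 125.
        z = (W - E[W]) / sqrt(Var[W]) = (32.5 - 33) / 11.1803 = -0.0447.
        Two-sided p = 2*Phi(z) = 0.964329.
Step 6: alpha = 0.1. fail to reject H0.

W+ = 33.5, W- = 32.5, W = min = 32.5, p = 0.964329, fail to reject H0.


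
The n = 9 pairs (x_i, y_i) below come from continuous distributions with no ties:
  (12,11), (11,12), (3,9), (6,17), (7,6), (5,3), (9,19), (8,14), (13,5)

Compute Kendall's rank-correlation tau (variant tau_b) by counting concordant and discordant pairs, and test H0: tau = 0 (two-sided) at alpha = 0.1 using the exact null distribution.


Step 1: Enumerate the 36 unordered pairs (i,j) with i<j and classify each by sign(x_j-x_i) * sign(y_j-y_i).
  (1,2):dx=-1,dy=+1->D; (1,3):dx=-9,dy=-2->C; (1,4):dx=-6,dy=+6->D; (1,5):dx=-5,dy=-5->C
  (1,6):dx=-7,dy=-8->C; (1,7):dx=-3,dy=+8->D; (1,8):dx=-4,dy=+3->D; (1,9):dx=+1,dy=-6->D
  (2,3):dx=-8,dy=-3->C; (2,4):dx=-5,dy=+5->D; (2,5):dx=-4,dy=-6->C; (2,6):dx=-6,dy=-9->C
  (2,7):dx=-2,dy=+7->D; (2,8):dx=-3,dy=+2->D; (2,9):dx=+2,dy=-7->D; (3,4):dx=+3,dy=+8->C
  (3,5):dx=+4,dy=-3->D; (3,6):dx=+2,dy=-6->D; (3,7):dx=+6,dy=+10->C; (3,8):dx=+5,dy=+5->C
  (3,9):dx=+10,dy=-4->D; (4,5):dx=+1,dy=-11->D; (4,6):dx=-1,dy=-14->C; (4,7):dx=+3,dy=+2->C
  (4,8):dx=+2,dy=-3->D; (4,9):dx=+7,dy=-12->D; (5,6):dx=-2,dy=-3->C; (5,7):dx=+2,dy=+13->C
  (5,8):dx=+1,dy=+8->C; (5,9):dx=+6,dy=-1->D; (6,7):dx=+4,dy=+16->C; (6,8):dx=+3,dy=+11->C
  (6,9):dx=+8,dy=+2->C; (7,8):dx=-1,dy=-5->C; (7,9):dx=+4,dy=-14->D; (8,9):dx=+5,dy=-9->D
Step 2: C = 18, D = 18, total pairs = 36.
Step 3: tau = (C - D)/(n(n-1)/2) = (18 - 18)/36 = 0.000000.
Step 4: Exact two-sided p-value (enumerate n! = 362880 permutations of y under H0): p = 1.000000.
Step 5: alpha = 0.1. fail to reject H0.

tau_b = 0.0000 (C=18, D=18), p = 1.000000, fail to reject H0.


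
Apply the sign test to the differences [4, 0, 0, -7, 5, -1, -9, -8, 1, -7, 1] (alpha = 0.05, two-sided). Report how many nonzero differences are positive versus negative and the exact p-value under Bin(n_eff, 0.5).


Step 1: Discard zero differences. Original n = 11; n_eff = number of nonzero differences = 9.
Nonzero differences (with sign): +4, -7, +5, -1, -9, -8, +1, -7, +1
Step 2: Count signs: positive = 4, negative = 5.
Step 3: Under H0: P(positive) = 0.5, so the number of positives S ~ Bin(9, 0.5).
Step 4: Two-sided exact p-value = sum of Bin(9,0.5) probabilities at or below the observed probability = 1.000000.
Step 5: alpha = 0.05. fail to reject H0.

n_eff = 9, pos = 4, neg = 5, p = 1.000000, fail to reject H0.


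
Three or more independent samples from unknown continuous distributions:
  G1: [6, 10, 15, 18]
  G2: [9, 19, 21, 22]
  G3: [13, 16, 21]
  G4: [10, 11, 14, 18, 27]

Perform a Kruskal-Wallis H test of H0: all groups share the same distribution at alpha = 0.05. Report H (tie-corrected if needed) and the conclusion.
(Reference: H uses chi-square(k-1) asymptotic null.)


Step 1: Combine all N = 16 observations and assign midranks.
sorted (value, group, rank): (6,G1,1), (9,G2,2), (10,G1,3.5), (10,G4,3.5), (11,G4,5), (13,G3,6), (14,G4,7), (15,G1,8), (16,G3,9), (18,G1,10.5), (18,G4,10.5), (19,G2,12), (21,G2,13.5), (21,G3,13.5), (22,G2,15), (27,G4,16)
Step 2: Sum ranks within each group.
R_1 = 23 (n_1 = 4)
R_2 = 42.5 (n_2 = 4)
R_3 = 28.5 (n_3 = 3)
R_4 = 42 (n_4 = 5)
Step 3: H = 12/(N(N+1)) * sum(R_i^2/n_i) - 3(N+1)
     = 12/(16*17) * (23^2/4 + 42.5^2/4 + 28.5^2/3 + 42^2/5) - 3*17
     = 0.044118 * 1207.36 - 51
     = 2.265993.
Step 4: Ties present; correction factor C = 1 - 18/(16^3 - 16) = 0.995588. Corrected H = 2.265993 / 0.995588 = 2.276034.
Step 5: Under H0, H ~ chi^2(3); p-value = 0.517128.
Step 6: alpha = 0.05. fail to reject H0.

H = 2.2760, df = 3, p = 0.517128, fail to reject H0.


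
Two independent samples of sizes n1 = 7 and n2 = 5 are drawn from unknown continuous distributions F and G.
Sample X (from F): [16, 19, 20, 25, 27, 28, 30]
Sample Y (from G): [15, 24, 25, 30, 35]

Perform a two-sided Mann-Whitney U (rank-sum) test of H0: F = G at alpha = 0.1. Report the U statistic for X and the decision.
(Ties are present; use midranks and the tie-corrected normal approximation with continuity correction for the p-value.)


Step 1: Combine and sort all 12 observations; assign midranks.
sorted (value, group): (15,Y), (16,X), (19,X), (20,X), (24,Y), (25,X), (25,Y), (27,X), (28,X), (30,X), (30,Y), (35,Y)
ranks: 15->1, 16->2, 19->3, 20->4, 24->5, 25->6.5, 25->6.5, 27->8, 28->9, 30->10.5, 30->10.5, 35->12
Step 2: Rank sum for X: R1 = 2 + 3 + 4 + 6.5 + 8 + 9 + 10.5 = 43.
Step 3: U_X = R1 - n1(n1+1)/2 = 43 - 7*8/2 = 43 - 28 = 15.
       U_Y = n1*n2 - U_X = 35 - 15 = 20.
Step 4: Ties are present, so use the tie-corrected normal approximation (with continuity correction) for the p-value.
Step 5: p-value = 0.744469; compare to alpha = 0.1. fail to reject H0.

U_X = 15, p = 0.744469, fail to reject H0 at alpha = 0.1.


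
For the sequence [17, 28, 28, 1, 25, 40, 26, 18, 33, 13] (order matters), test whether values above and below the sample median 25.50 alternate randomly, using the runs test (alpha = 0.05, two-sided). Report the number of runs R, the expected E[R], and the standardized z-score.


Step 1: Compute median = 25.50; label A = above, B = below.
Labels in order: BAABBAABAB  (n_A = 5, n_B = 5)
Step 2: Count runs R = 7.
Step 3: Under H0 (random ordering), E[R] = 2*n_A*n_B/(n_A+n_B) + 1 = 2*5*5/10 + 1 = 6.0000.
        Var[R] = 2*n_A*n_B*(2*n_A*n_B - n_A - n_B) / ((n_A+n_B)^2 * (n_A+n_B-1)) = 2000/900 = 2.2222.
        SD[R] = 1.4907.
Step 4: Continuity-corrected z = (R - 0.5 - E[R]) / SD[R] = (7 - 0.5 - 6.0000) / 1.4907 = 0.3354.
Step 5: Two-sided p-value via normal approximation = 2*(1 - Phi(|z|)) = 0.737316.
Step 6: alpha = 0.05. fail to reject H0.

R = 7, z = 0.3354, p = 0.737316, fail to reject H0.


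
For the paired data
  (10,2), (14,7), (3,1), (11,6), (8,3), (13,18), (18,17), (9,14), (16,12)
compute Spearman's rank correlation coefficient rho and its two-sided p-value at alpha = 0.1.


Step 1: Rank x and y separately (midranks; no ties here).
rank(x): 10->4, 14->7, 3->1, 11->5, 8->2, 13->6, 18->9, 9->3, 16->8
rank(y): 2->2, 7->5, 1->1, 6->4, 3->3, 18->9, 17->8, 14->7, 12->6
Step 2: d_i = R_x(i) - R_y(i); compute d_i^2.
  (4-2)^2=4, (7-5)^2=4, (1-1)^2=0, (5-4)^2=1, (2-3)^2=1, (6-9)^2=9, (9-8)^2=1, (3-7)^2=16, (8-6)^2=4
sum(d^2) = 40.
Step 3: rho = 1 - 6*40 / (9*(9^2 - 1)) = 1 - 240/720 = 0.666667.
Step 4: Under H0, t = rho * sqrt((n-2)/(1-rho^2)) = 2.3664 ~ t(7).
Step 5: Two-sided p-value from the t-distribution with 7 df = 0.049867.
Step 6: alpha = 0.1. reject H0.

rho = 0.6667, p = 0.049867, reject H0 at alpha = 0.1.


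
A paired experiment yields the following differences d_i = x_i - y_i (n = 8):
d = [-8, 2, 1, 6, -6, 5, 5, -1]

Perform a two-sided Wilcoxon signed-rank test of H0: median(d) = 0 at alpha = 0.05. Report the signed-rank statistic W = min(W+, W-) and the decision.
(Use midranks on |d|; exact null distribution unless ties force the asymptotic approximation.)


Step 1: Drop any zero differences (none here) and take |d_i|.
|d| = [8, 2, 1, 6, 6, 5, 5, 1]
Step 2: Midrank |d_i| (ties get averaged ranks).
ranks: |8|->8, |2|->3, |1|->1.5, |6|->6.5, |6|->6.5, |5|->4.5, |5|->4.5, |1|->1.5
Step 3: Attach original signs; sum ranks with positive sign and with negative sign.
W+ = 3 + 1.5 + 6.5 + 4.5 + 4.5 = 20
W- = 8 + 6.5 + 1.5 = 16
(Check: W+ + W- = 36 should equal n(n+1)/2 = 36.)
Step 4: Test statistic W = min(W+, W-) = 16.
Step 5: Ties in |d|, so use the tie-corrected normal approximation.
        E[W] = n(n+1)/4 = 8*9/4 = 18.
        Tie groups: |d|=1 (t=2), |d|=5 (t=2), |d|=6 (t=2); sum(t^3 - t) = 18.
        Var[W] = n(n+1)(2n+1)/24 - sum(t^3-t)/48 = 1224/24 - 18/48 = 50.625.
        z = (W - E[W]) / sqrt(Var[W]) = (16 - 18) / 7.1151 = -0.2811.
        Two-sided p = 2*Phi(z) = 0.778640.
Step 6: alpha = 0.05. fail to reject H0.

W+ = 20, W- = 16, W = min = 16, p = 0.778640, fail to reject H0.


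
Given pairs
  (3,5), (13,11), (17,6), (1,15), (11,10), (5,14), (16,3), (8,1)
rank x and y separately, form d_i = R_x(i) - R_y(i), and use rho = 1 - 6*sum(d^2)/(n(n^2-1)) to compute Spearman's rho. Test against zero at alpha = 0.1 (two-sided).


Step 1: Rank x and y separately (midranks; no ties here).
rank(x): 3->2, 13->6, 17->8, 1->1, 11->5, 5->3, 16->7, 8->4
rank(y): 5->3, 11->6, 6->4, 15->8, 10->5, 14->7, 3->2, 1->1
Step 2: d_i = R_x(i) - R_y(i); compute d_i^2.
  (2-3)^2=1, (6-6)^2=0, (8-4)^2=16, (1-8)^2=49, (5-5)^2=0, (3-7)^2=16, (7-2)^2=25, (4-1)^2=9
sum(d^2) = 116.
Step 3: rho = 1 - 6*116 / (8*(8^2 - 1)) = 1 - 696/504 = -0.380952.
Step 4: Under H0, t = rho * sqrt((n-2)/(1-rho^2)) = -1.0092 ~ t(6).
Step 5: Two-sided p-value from the t-distribution with 6 df = 0.351813.
Step 6: alpha = 0.1. fail to reject H0.

rho = -0.3810, p = 0.351813, fail to reject H0 at alpha = 0.1.


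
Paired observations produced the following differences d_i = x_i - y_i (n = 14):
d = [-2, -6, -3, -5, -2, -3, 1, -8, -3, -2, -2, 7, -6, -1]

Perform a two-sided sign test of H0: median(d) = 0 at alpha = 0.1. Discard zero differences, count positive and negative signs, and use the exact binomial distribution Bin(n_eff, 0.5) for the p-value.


Step 1: Discard zero differences. Original n = 14; n_eff = number of nonzero differences = 14.
Nonzero differences (with sign): -2, -6, -3, -5, -2, -3, +1, -8, -3, -2, -2, +7, -6, -1
Step 2: Count signs: positive = 2, negative = 12.
Step 3: Under H0: P(positive) = 0.5, so the number of positives S ~ Bin(14, 0.5).
Step 4: Two-sided exact p-value = sum of Bin(14,0.5) probabilities at or below the observed probability = 0.012939.
Step 5: alpha = 0.1. reject H0.

n_eff = 14, pos = 2, neg = 12, p = 0.012939, reject H0.


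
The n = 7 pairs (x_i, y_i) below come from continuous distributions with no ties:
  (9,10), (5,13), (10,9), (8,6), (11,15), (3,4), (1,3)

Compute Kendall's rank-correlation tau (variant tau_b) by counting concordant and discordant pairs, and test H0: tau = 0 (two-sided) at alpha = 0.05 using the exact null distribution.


Step 1: Enumerate the 21 unordered pairs (i,j) with i<j and classify each by sign(x_j-x_i) * sign(y_j-y_i).
  (1,2):dx=-4,dy=+3->D; (1,3):dx=+1,dy=-1->D; (1,4):dx=-1,dy=-4->C; (1,5):dx=+2,dy=+5->C
  (1,6):dx=-6,dy=-6->C; (1,7):dx=-8,dy=-7->C; (2,3):dx=+5,dy=-4->D; (2,4):dx=+3,dy=-7->D
  (2,5):dx=+6,dy=+2->C; (2,6):dx=-2,dy=-9->C; (2,7):dx=-4,dy=-10->C; (3,4):dx=-2,dy=-3->C
  (3,5):dx=+1,dy=+6->C; (3,6):dx=-7,dy=-5->C; (3,7):dx=-9,dy=-6->C; (4,5):dx=+3,dy=+9->C
  (4,6):dx=-5,dy=-2->C; (4,7):dx=-7,dy=-3->C; (5,6):dx=-8,dy=-11->C; (5,7):dx=-10,dy=-12->C
  (6,7):dx=-2,dy=-1->C
Step 2: C = 17, D = 4, total pairs = 21.
Step 3: tau = (C - D)/(n(n-1)/2) = (17 - 4)/21 = 0.619048.
Step 4: Exact two-sided p-value (enumerate n! = 5040 permutations of y under H0): p = 0.069048.
Step 5: alpha = 0.05. fail to reject H0.

tau_b = 0.6190 (C=17, D=4), p = 0.069048, fail to reject H0.


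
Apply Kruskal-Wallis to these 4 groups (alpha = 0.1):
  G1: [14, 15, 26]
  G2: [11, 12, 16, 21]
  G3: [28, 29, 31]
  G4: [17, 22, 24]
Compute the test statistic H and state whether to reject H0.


Step 1: Combine all N = 13 observations and assign midranks.
sorted (value, group, rank): (11,G2,1), (12,G2,2), (14,G1,3), (15,G1,4), (16,G2,5), (17,G4,6), (21,G2,7), (22,G4,8), (24,G4,9), (26,G1,10), (28,G3,11), (29,G3,12), (31,G3,13)
Step 2: Sum ranks within each group.
R_1 = 17 (n_1 = 3)
R_2 = 15 (n_2 = 4)
R_3 = 36 (n_3 = 3)
R_4 = 23 (n_4 = 3)
Step 3: H = 12/(N(N+1)) * sum(R_i^2/n_i) - 3(N+1)
     = 12/(13*14) * (17^2/3 + 15^2/4 + 36^2/3 + 23^2/3) - 3*14
     = 0.065934 * 760.917 - 42
     = 8.170330.
Step 4: No ties, so H is used without correction.
Step 5: Under H0, H ~ chi^2(3); p-value = 0.042620.
Step 6: alpha = 0.1. reject H0.

H = 8.1703, df = 3, p = 0.042620, reject H0.


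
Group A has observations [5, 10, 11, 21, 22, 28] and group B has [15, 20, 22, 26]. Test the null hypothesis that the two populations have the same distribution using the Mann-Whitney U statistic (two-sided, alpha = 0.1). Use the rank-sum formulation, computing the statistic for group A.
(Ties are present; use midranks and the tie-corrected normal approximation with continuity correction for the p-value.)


Step 1: Combine and sort all 10 observations; assign midranks.
sorted (value, group): (5,X), (10,X), (11,X), (15,Y), (20,Y), (21,X), (22,X), (22,Y), (26,Y), (28,X)
ranks: 5->1, 10->2, 11->3, 15->4, 20->5, 21->6, 22->7.5, 22->7.5, 26->9, 28->10
Step 2: Rank sum for X: R1 = 1 + 2 + 3 + 6 + 7.5 + 10 = 29.5.
Step 3: U_X = R1 - n1(n1+1)/2 = 29.5 - 6*7/2 = 29.5 - 21 = 8.5.
       U_Y = n1*n2 - U_X = 24 - 8.5 = 15.5.
Step 4: Ties are present, so use the tie-corrected normal approximation (with continuity correction) for the p-value.
Step 5: p-value = 0.521166; compare to alpha = 0.1. fail to reject H0.

U_X = 8.5, p = 0.521166, fail to reject H0 at alpha = 0.1.


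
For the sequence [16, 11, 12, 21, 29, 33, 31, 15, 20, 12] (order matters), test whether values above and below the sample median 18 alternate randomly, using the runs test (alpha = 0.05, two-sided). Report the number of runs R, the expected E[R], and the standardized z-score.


Step 1: Compute median = 18; label A = above, B = below.
Labels in order: BBBAAAABAB  (n_A = 5, n_B = 5)
Step 2: Count runs R = 5.
Step 3: Under H0 (random ordering), E[R] = 2*n_A*n_B/(n_A+n_B) + 1 = 2*5*5/10 + 1 = 6.0000.
        Var[R] = 2*n_A*n_B*(2*n_A*n_B - n_A - n_B) / ((n_A+n_B)^2 * (n_A+n_B-1)) = 2000/900 = 2.2222.
        SD[R] = 1.4907.
Step 4: Continuity-corrected z = (R + 0.5 - E[R]) / SD[R] = (5 + 0.5 - 6.0000) / 1.4907 = -0.3354.
Step 5: Two-sided p-value via normal approximation = 2*(1 - Phi(|z|)) = 0.737316.
Step 6: alpha = 0.05. fail to reject H0.

R = 5, z = -0.3354, p = 0.737316, fail to reject H0.


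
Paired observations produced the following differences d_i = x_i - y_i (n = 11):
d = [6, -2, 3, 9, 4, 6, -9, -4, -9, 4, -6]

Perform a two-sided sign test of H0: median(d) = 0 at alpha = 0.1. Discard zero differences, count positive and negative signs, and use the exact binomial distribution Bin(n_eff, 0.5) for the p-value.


Step 1: Discard zero differences. Original n = 11; n_eff = number of nonzero differences = 11.
Nonzero differences (with sign): +6, -2, +3, +9, +4, +6, -9, -4, -9, +4, -6
Step 2: Count signs: positive = 6, negative = 5.
Step 3: Under H0: P(positive) = 0.5, so the number of positives S ~ Bin(11, 0.5).
Step 4: Two-sided exact p-value = sum of Bin(11,0.5) probabilities at or below the observed probability = 1.000000.
Step 5: alpha = 0.1. fail to reject H0.

n_eff = 11, pos = 6, neg = 5, p = 1.000000, fail to reject H0.


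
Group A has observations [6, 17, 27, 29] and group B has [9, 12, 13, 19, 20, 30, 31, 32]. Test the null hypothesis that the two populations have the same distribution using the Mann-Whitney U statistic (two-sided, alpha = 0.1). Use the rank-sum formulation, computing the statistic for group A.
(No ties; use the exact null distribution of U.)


Step 1: Combine and sort all 12 observations; assign midranks.
sorted (value, group): (6,X), (9,Y), (12,Y), (13,Y), (17,X), (19,Y), (20,Y), (27,X), (29,X), (30,Y), (31,Y), (32,Y)
ranks: 6->1, 9->2, 12->3, 13->4, 17->5, 19->6, 20->7, 27->8, 29->9, 30->10, 31->11, 32->12
Step 2: Rank sum for X: R1 = 1 + 5 + 8 + 9 = 23.
Step 3: U_X = R1 - n1(n1+1)/2 = 23 - 4*5/2 = 23 - 10 = 13.
       U_Y = n1*n2 - U_X = 32 - 13 = 19.
Step 4: No ties, so the exact null distribution of U (based on enumerating the C(12,4) = 495 equally likely rank assignments) gives the two-sided p-value.
Step 5: p-value = 0.682828; compare to alpha = 0.1. fail to reject H0.

U_X = 13, p = 0.682828, fail to reject H0 at alpha = 0.1.


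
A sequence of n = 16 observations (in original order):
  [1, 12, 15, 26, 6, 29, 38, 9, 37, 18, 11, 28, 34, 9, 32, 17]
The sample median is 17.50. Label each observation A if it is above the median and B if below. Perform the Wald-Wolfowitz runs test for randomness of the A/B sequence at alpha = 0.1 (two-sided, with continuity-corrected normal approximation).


Step 1: Compute median = 17.50; label A = above, B = below.
Labels in order: BBBABAABAABAABAB  (n_A = 8, n_B = 8)
Step 2: Count runs R = 11.
Step 3: Under H0 (random ordering), E[R] = 2*n_A*n_B/(n_A+n_B) + 1 = 2*8*8/16 + 1 = 9.0000.
        Var[R] = 2*n_A*n_B*(2*n_A*n_B - n_A - n_B) / ((n_A+n_B)^2 * (n_A+n_B-1)) = 14336/3840 = 3.7333.
        SD[R] = 1.9322.
Step 4: Continuity-corrected z = (R - 0.5 - E[R]) / SD[R] = (11 - 0.5 - 9.0000) / 1.9322 = 0.7763.
Step 5: Two-sided p-value via normal approximation = 2*(1 - Phi(|z|)) = 0.437558.
Step 6: alpha = 0.1. fail to reject H0.

R = 11, z = 0.7763, p = 0.437558, fail to reject H0.


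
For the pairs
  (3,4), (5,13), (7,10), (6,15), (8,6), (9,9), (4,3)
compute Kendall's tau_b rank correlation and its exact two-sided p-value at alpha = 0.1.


Step 1: Enumerate the 21 unordered pairs (i,j) with i<j and classify each by sign(x_j-x_i) * sign(y_j-y_i).
  (1,2):dx=+2,dy=+9->C; (1,3):dx=+4,dy=+6->C; (1,4):dx=+3,dy=+11->C; (1,5):dx=+5,dy=+2->C
  (1,6):dx=+6,dy=+5->C; (1,7):dx=+1,dy=-1->D; (2,3):dx=+2,dy=-3->D; (2,4):dx=+1,dy=+2->C
  (2,5):dx=+3,dy=-7->D; (2,6):dx=+4,dy=-4->D; (2,7):dx=-1,dy=-10->C; (3,4):dx=-1,dy=+5->D
  (3,5):dx=+1,dy=-4->D; (3,6):dx=+2,dy=-1->D; (3,7):dx=-3,dy=-7->C; (4,5):dx=+2,dy=-9->D
  (4,6):dx=+3,dy=-6->D; (4,7):dx=-2,dy=-12->C; (5,6):dx=+1,dy=+3->C; (5,7):dx=-4,dy=-3->C
  (6,7):dx=-5,dy=-6->C
Step 2: C = 12, D = 9, total pairs = 21.
Step 3: tau = (C - D)/(n(n-1)/2) = (12 - 9)/21 = 0.142857.
Step 4: Exact two-sided p-value (enumerate n! = 5040 permutations of y under H0): p = 0.772619.
Step 5: alpha = 0.1. fail to reject H0.

tau_b = 0.1429 (C=12, D=9), p = 0.772619, fail to reject H0.


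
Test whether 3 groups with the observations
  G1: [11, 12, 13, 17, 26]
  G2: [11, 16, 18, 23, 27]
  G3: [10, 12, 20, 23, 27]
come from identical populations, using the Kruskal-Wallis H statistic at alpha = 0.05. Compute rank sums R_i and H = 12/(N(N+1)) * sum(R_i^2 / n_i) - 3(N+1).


Step 1: Combine all N = 15 observations and assign midranks.
sorted (value, group, rank): (10,G3,1), (11,G1,2.5), (11,G2,2.5), (12,G1,4.5), (12,G3,4.5), (13,G1,6), (16,G2,7), (17,G1,8), (18,G2,9), (20,G3,10), (23,G2,11.5), (23,G3,11.5), (26,G1,13), (27,G2,14.5), (27,G3,14.5)
Step 2: Sum ranks within each group.
R_1 = 34 (n_1 = 5)
R_2 = 44.5 (n_2 = 5)
R_3 = 41.5 (n_3 = 5)
Step 3: H = 12/(N(N+1)) * sum(R_i^2/n_i) - 3(N+1)
     = 12/(15*16) * (34^2/5 + 44.5^2/5 + 41.5^2/5) - 3*16
     = 0.050000 * 971.7 - 48
     = 0.585000.
Step 4: Ties present; correction factor C = 1 - 24/(15^3 - 15) = 0.992857. Corrected H = 0.585000 / 0.992857 = 0.589209.
Step 5: Under H0, H ~ chi^2(2); p-value = 0.744826.
Step 6: alpha = 0.05. fail to reject H0.

H = 0.5892, df = 2, p = 0.744826, fail to reject H0.


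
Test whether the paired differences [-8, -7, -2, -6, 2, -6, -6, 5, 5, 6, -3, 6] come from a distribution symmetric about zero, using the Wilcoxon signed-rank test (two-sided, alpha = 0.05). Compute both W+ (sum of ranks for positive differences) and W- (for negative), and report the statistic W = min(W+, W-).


Step 1: Drop any zero differences (none here) and take |d_i|.
|d| = [8, 7, 2, 6, 2, 6, 6, 5, 5, 6, 3, 6]
Step 2: Midrank |d_i| (ties get averaged ranks).
ranks: |8|->12, |7|->11, |2|->1.5, |6|->8, |2|->1.5, |6|->8, |6|->8, |5|->4.5, |5|->4.5, |6|->8, |3|->3, |6|->8
Step 3: Attach original signs; sum ranks with positive sign and with negative sign.
W+ = 1.5 + 4.5 + 4.5 + 8 + 8 = 26.5
W- = 12 + 11 + 1.5 + 8 + 8 + 8 + 3 = 51.5
(Check: W+ + W- = 78 should equal n(n+1)/2 = 78.)
Step 4: Test statistic W = min(W+, W-) = 26.5.
Step 5: Ties in |d|, so use the tie-corrected normal approximation.
        E[W] = n(n+1)/4 = 12*13/4 = 39.
        Tie groups: |d|=2 (t=2), |d|=5 (t=2), |d|=6 (t=5); sum(t^3 - t) = 132.
        Var[W] = n(n+1)(2n+1)/24 - sum(t^3-t)/48 = 3900/24 - 132/48 = 159.75.
        z = (W - E[W]) / sqrt(Var[W]) = (26.5 - 39) / 12.6392 = -0.9890.
        Two-sided p = 2*Phi(z) = 0.322671.
Step 6: alpha = 0.05. fail to reject H0.

W+ = 26.5, W- = 51.5, W = min = 26.5, p = 0.322671, fail to reject H0.


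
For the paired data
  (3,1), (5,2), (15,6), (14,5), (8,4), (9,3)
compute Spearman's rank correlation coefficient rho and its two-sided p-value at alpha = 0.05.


Step 1: Rank x and y separately (midranks; no ties here).
rank(x): 3->1, 5->2, 15->6, 14->5, 8->3, 9->4
rank(y): 1->1, 2->2, 6->6, 5->5, 4->4, 3->3
Step 2: d_i = R_x(i) - R_y(i); compute d_i^2.
  (1-1)^2=0, (2-2)^2=0, (6-6)^2=0, (5-5)^2=0, (3-4)^2=1, (4-3)^2=1
sum(d^2) = 2.
Step 3: rho = 1 - 6*2 / (6*(6^2 - 1)) = 1 - 12/210 = 0.942857.
Step 4: Under H0, t = rho * sqrt((n-2)/(1-rho^2)) = 5.6595 ~ t(4).
Step 5: Two-sided p-value from the t-distribution with 4 df = 0.004805.
Step 6: alpha = 0.05. reject H0.

rho = 0.9429, p = 0.004805, reject H0 at alpha = 0.05.


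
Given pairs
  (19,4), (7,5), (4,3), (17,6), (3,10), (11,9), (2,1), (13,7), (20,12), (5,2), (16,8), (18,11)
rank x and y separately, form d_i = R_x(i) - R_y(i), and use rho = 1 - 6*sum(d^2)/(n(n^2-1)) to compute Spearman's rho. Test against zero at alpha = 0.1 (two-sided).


Step 1: Rank x and y separately (midranks; no ties here).
rank(x): 19->11, 7->5, 4->3, 17->9, 3->2, 11->6, 2->1, 13->7, 20->12, 5->4, 16->8, 18->10
rank(y): 4->4, 5->5, 3->3, 6->6, 10->10, 9->9, 1->1, 7->7, 12->12, 2->2, 8->8, 11->11
Step 2: d_i = R_x(i) - R_y(i); compute d_i^2.
  (11-4)^2=49, (5-5)^2=0, (3-3)^2=0, (9-6)^2=9, (2-10)^2=64, (6-9)^2=9, (1-1)^2=0, (7-7)^2=0, (12-12)^2=0, (4-2)^2=4, (8-8)^2=0, (10-11)^2=1
sum(d^2) = 136.
Step 3: rho = 1 - 6*136 / (12*(12^2 - 1)) = 1 - 816/1716 = 0.524476.
Step 4: Under H0, t = rho * sqrt((n-2)/(1-rho^2)) = 1.9480 ~ t(10).
Step 5: Two-sided p-value from the t-distribution with 10 df = 0.080019.
Step 6: alpha = 0.1. reject H0.

rho = 0.5245, p = 0.080019, reject H0 at alpha = 0.1.


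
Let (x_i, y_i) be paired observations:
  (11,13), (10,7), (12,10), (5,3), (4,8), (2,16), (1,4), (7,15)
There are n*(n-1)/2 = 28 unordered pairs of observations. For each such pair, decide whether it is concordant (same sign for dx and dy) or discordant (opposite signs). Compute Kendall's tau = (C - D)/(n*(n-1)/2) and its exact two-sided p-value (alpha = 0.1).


Step 1: Enumerate the 28 unordered pairs (i,j) with i<j and classify each by sign(x_j-x_i) * sign(y_j-y_i).
  (1,2):dx=-1,dy=-6->C; (1,3):dx=+1,dy=-3->D; (1,4):dx=-6,dy=-10->C; (1,5):dx=-7,dy=-5->C
  (1,6):dx=-9,dy=+3->D; (1,7):dx=-10,dy=-9->C; (1,8):dx=-4,dy=+2->D; (2,3):dx=+2,dy=+3->C
  (2,4):dx=-5,dy=-4->C; (2,5):dx=-6,dy=+1->D; (2,6):dx=-8,dy=+9->D; (2,7):dx=-9,dy=-3->C
  (2,8):dx=-3,dy=+8->D; (3,4):dx=-7,dy=-7->C; (3,5):dx=-8,dy=-2->C; (3,6):dx=-10,dy=+6->D
  (3,7):dx=-11,dy=-6->C; (3,8):dx=-5,dy=+5->D; (4,5):dx=-1,dy=+5->D; (4,6):dx=-3,dy=+13->D
  (4,7):dx=-4,dy=+1->D; (4,8):dx=+2,dy=+12->C; (5,6):dx=-2,dy=+8->D; (5,7):dx=-3,dy=-4->C
  (5,8):dx=+3,dy=+7->C; (6,7):dx=-1,dy=-12->C; (6,8):dx=+5,dy=-1->D; (7,8):dx=+6,dy=+11->C
Step 2: C = 15, D = 13, total pairs = 28.
Step 3: tau = (C - D)/(n(n-1)/2) = (15 - 13)/28 = 0.071429.
Step 4: Exact two-sided p-value (enumerate n! = 40320 permutations of y under H0): p = 0.904861.
Step 5: alpha = 0.1. fail to reject H0.

tau_b = 0.0714 (C=15, D=13), p = 0.904861, fail to reject H0.


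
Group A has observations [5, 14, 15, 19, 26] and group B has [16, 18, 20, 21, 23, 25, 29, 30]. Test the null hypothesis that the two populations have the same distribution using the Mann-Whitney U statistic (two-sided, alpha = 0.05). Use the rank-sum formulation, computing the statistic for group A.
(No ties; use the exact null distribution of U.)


Step 1: Combine and sort all 13 observations; assign midranks.
sorted (value, group): (5,X), (14,X), (15,X), (16,Y), (18,Y), (19,X), (20,Y), (21,Y), (23,Y), (25,Y), (26,X), (29,Y), (30,Y)
ranks: 5->1, 14->2, 15->3, 16->4, 18->5, 19->6, 20->7, 21->8, 23->9, 25->10, 26->11, 29->12, 30->13
Step 2: Rank sum for X: R1 = 1 + 2 + 3 + 6 + 11 = 23.
Step 3: U_X = R1 - n1(n1+1)/2 = 23 - 5*6/2 = 23 - 15 = 8.
       U_Y = n1*n2 - U_X = 40 - 8 = 32.
Step 4: No ties, so the exact null distribution of U (based on enumerating the C(13,5) = 1287 equally likely rank assignments) gives the two-sided p-value.
Step 5: p-value = 0.093240; compare to alpha = 0.05. fail to reject H0.

U_X = 8, p = 0.093240, fail to reject H0 at alpha = 0.05.


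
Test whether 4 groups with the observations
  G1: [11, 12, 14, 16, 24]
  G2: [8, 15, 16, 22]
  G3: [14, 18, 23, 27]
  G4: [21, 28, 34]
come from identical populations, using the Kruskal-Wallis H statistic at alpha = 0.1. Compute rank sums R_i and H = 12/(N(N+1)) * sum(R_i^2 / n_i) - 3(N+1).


Step 1: Combine all N = 16 observations and assign midranks.
sorted (value, group, rank): (8,G2,1), (11,G1,2), (12,G1,3), (14,G1,4.5), (14,G3,4.5), (15,G2,6), (16,G1,7.5), (16,G2,7.5), (18,G3,9), (21,G4,10), (22,G2,11), (23,G3,12), (24,G1,13), (27,G3,14), (28,G4,15), (34,G4,16)
Step 2: Sum ranks within each group.
R_1 = 30 (n_1 = 5)
R_2 = 25.5 (n_2 = 4)
R_3 = 39.5 (n_3 = 4)
R_4 = 41 (n_4 = 3)
Step 3: H = 12/(N(N+1)) * sum(R_i^2/n_i) - 3(N+1)
     = 12/(16*17) * (30^2/5 + 25.5^2/4 + 39.5^2/4 + 41^2/3) - 3*17
     = 0.044118 * 1292.96 - 51
     = 6.042279.
Step 4: Ties present; correction factor C = 1 - 12/(16^3 - 16) = 0.997059. Corrected H = 6.042279 / 0.997059 = 6.060103.
Step 5: Under H0, H ~ chi^2(3); p-value = 0.108722.
Step 6: alpha = 0.1. fail to reject H0.

H = 6.0601, df = 3, p = 0.108722, fail to reject H0.


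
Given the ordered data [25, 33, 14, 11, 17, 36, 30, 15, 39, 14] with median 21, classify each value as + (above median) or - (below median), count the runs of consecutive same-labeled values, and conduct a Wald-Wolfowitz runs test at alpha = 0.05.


Step 1: Compute median = 21; label A = above, B = below.
Labels in order: AABBBAABAB  (n_A = 5, n_B = 5)
Step 2: Count runs R = 6.
Step 3: Under H0 (random ordering), E[R] = 2*n_A*n_B/(n_A+n_B) + 1 = 2*5*5/10 + 1 = 6.0000.
        Var[R] = 2*n_A*n_B*(2*n_A*n_B - n_A - n_B) / ((n_A+n_B)^2 * (n_A+n_B-1)) = 2000/900 = 2.2222.
        SD[R] = 1.4907.
Step 4: R = E[R], so z = 0 with no continuity correction.
Step 5: Two-sided p-value via normal approximation = 2*(1 - Phi(|z|)) = 1.000000.
Step 6: alpha = 0.05. fail to reject H0.

R = 6, z = 0.0000, p = 1.000000, fail to reject H0.


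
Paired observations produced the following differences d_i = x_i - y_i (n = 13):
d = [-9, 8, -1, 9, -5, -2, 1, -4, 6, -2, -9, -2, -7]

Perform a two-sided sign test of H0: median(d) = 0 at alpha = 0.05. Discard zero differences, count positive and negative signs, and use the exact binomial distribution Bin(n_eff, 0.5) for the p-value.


Step 1: Discard zero differences. Original n = 13; n_eff = number of nonzero differences = 13.
Nonzero differences (with sign): -9, +8, -1, +9, -5, -2, +1, -4, +6, -2, -9, -2, -7
Step 2: Count signs: positive = 4, negative = 9.
Step 3: Under H0: P(positive) = 0.5, so the number of positives S ~ Bin(13, 0.5).
Step 4: Two-sided exact p-value = sum of Bin(13,0.5) probabilities at or below the observed probability = 0.266846.
Step 5: alpha = 0.05. fail to reject H0.

n_eff = 13, pos = 4, neg = 9, p = 0.266846, fail to reject H0.


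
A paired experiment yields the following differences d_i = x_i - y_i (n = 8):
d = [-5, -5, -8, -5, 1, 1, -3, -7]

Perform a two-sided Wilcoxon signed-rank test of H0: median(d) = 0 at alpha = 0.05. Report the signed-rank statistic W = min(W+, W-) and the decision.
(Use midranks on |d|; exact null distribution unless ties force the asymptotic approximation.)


Step 1: Drop any zero differences (none here) and take |d_i|.
|d| = [5, 5, 8, 5, 1, 1, 3, 7]
Step 2: Midrank |d_i| (ties get averaged ranks).
ranks: |5|->5, |5|->5, |8|->8, |5|->5, |1|->1.5, |1|->1.5, |3|->3, |7|->7
Step 3: Attach original signs; sum ranks with positive sign and with negative sign.
W+ = 1.5 + 1.5 = 3
W- = 5 + 5 + 8 + 5 + 3 + 7 = 33
(Check: W+ + W- = 36 should equal n(n+1)/2 = 36.)
Step 4: Test statistic W = min(W+, W-) = 3.
Step 5: Ties in |d|, so use the tie-corrected normal approximation.
        E[W] = n(n+1)/4 = 8*9/4 = 18.
        Tie groups: |d|=1 (t=2), |d|=5 (t=3); sum(t^3 - t) = 30.
        Var[W] = n(n+1)(2n+1)/24 - sum(t^3-t)/48 = 1224/24 - 30/48 = 50.375.
        z = (W - E[W]) / sqrt(Var[W]) = (3 - 18) / 7.0975 = -2.1134.
        Two-sided p = 2*Phi(z) = 0.034566.
Step 6: alpha = 0.05. reject H0.

W+ = 3, W- = 33, W = min = 3, p = 0.034566, reject H0.


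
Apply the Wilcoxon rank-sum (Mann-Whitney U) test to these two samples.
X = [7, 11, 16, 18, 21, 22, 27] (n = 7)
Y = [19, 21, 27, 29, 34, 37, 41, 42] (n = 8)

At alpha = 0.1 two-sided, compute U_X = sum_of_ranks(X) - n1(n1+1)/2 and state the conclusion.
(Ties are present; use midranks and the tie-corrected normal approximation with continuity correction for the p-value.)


Step 1: Combine and sort all 15 observations; assign midranks.
sorted (value, group): (7,X), (11,X), (16,X), (18,X), (19,Y), (21,X), (21,Y), (22,X), (27,X), (27,Y), (29,Y), (34,Y), (37,Y), (41,Y), (42,Y)
ranks: 7->1, 11->2, 16->3, 18->4, 19->5, 21->6.5, 21->6.5, 22->8, 27->9.5, 27->9.5, 29->11, 34->12, 37->13, 41->14, 42->15
Step 2: Rank sum for X: R1 = 1 + 2 + 3 + 4 + 6.5 + 8 + 9.5 = 34.
Step 3: U_X = R1 - n1(n1+1)/2 = 34 - 7*8/2 = 34 - 28 = 6.
       U_Y = n1*n2 - U_X = 56 - 6 = 50.
Step 4: Ties are present, so use the tie-corrected normal approximation (with continuity correction) for the p-value.
Step 5: p-value = 0.012681; compare to alpha = 0.1. reject H0.

U_X = 6, p = 0.012681, reject H0 at alpha = 0.1.


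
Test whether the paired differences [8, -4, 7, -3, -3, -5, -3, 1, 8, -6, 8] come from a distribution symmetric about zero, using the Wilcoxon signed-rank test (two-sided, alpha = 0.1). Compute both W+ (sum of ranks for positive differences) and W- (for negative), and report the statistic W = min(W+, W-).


Step 1: Drop any zero differences (none here) and take |d_i|.
|d| = [8, 4, 7, 3, 3, 5, 3, 1, 8, 6, 8]
Step 2: Midrank |d_i| (ties get averaged ranks).
ranks: |8|->10, |4|->5, |7|->8, |3|->3, |3|->3, |5|->6, |3|->3, |1|->1, |8|->10, |6|->7, |8|->10
Step 3: Attach original signs; sum ranks with positive sign and with negative sign.
W+ = 10 + 8 + 1 + 10 + 10 = 39
W- = 5 + 3 + 3 + 6 + 3 + 7 = 27
(Check: W+ + W- = 66 should equal n(n+1)/2 = 66.)
Step 4: Test statistic W = min(W+, W-) = 27.
Step 5: Ties in |d|, so use the tie-corrected normal approximation.
        E[W] = n(n+1)/4 = 11*12/4 = 33.
        Tie groups: |d|=3 (t=3), |d|=8 (t=3); sum(t^3 - t) = 48.
        Var[W] = n(n+1)(2n+1)/24 - sum(t^3-t)/48 = 3036/24 - 48/48 = 125.5.
        z = (W - E[W]) / sqrt(Var[W]) = (27 - 33) / 11.2027 = -0.5356.
        Two-sided p = 2*Phi(z) = 0.592245.
Step 6: alpha = 0.1. fail to reject H0.

W+ = 39, W- = 27, W = min = 27, p = 0.592245, fail to reject H0.


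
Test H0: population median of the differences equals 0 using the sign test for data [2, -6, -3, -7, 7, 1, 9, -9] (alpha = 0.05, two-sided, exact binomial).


Step 1: Discard zero differences. Original n = 8; n_eff = number of nonzero differences = 8.
Nonzero differences (with sign): +2, -6, -3, -7, +7, +1, +9, -9
Step 2: Count signs: positive = 4, negative = 4.
Step 3: Under H0: P(positive) = 0.5, so the number of positives S ~ Bin(8, 0.5).
Step 4: Two-sided exact p-value = sum of Bin(8,0.5) probabilities at or below the observed probability = 1.000000.
Step 5: alpha = 0.05. fail to reject H0.

n_eff = 8, pos = 4, neg = 4, p = 1.000000, fail to reject H0.


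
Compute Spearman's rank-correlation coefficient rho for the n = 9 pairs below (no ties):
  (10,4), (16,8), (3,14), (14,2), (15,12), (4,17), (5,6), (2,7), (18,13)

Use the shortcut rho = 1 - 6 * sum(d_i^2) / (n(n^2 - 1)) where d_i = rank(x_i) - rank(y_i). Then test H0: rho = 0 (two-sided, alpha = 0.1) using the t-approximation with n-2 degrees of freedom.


Step 1: Rank x and y separately (midranks; no ties here).
rank(x): 10->5, 16->8, 3->2, 14->6, 15->7, 4->3, 5->4, 2->1, 18->9
rank(y): 4->2, 8->5, 14->8, 2->1, 12->6, 17->9, 6->3, 7->4, 13->7
Step 2: d_i = R_x(i) - R_y(i); compute d_i^2.
  (5-2)^2=9, (8-5)^2=9, (2-8)^2=36, (6-1)^2=25, (7-6)^2=1, (3-9)^2=36, (4-3)^2=1, (1-4)^2=9, (9-7)^2=4
sum(d^2) = 130.
Step 3: rho = 1 - 6*130 / (9*(9^2 - 1)) = 1 - 780/720 = -0.083333.
Step 4: Under H0, t = rho * sqrt((n-2)/(1-rho^2)) = -0.2212 ~ t(7).
Step 5: Two-sided p-value from the t-distribution with 7 df = 0.831214.
Step 6: alpha = 0.1. fail to reject H0.

rho = -0.0833, p = 0.831214, fail to reject H0 at alpha = 0.1.


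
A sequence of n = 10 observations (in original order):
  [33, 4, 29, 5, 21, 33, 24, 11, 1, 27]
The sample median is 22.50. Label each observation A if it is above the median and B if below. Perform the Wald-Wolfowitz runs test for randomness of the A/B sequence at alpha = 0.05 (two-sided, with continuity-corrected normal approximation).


Step 1: Compute median = 22.50; label A = above, B = below.
Labels in order: ABABBAABBA  (n_A = 5, n_B = 5)
Step 2: Count runs R = 7.
Step 3: Under H0 (random ordering), E[R] = 2*n_A*n_B/(n_A+n_B) + 1 = 2*5*5/10 + 1 = 6.0000.
        Var[R] = 2*n_A*n_B*(2*n_A*n_B - n_A - n_B) / ((n_A+n_B)^2 * (n_A+n_B-1)) = 2000/900 = 2.2222.
        SD[R] = 1.4907.
Step 4: Continuity-corrected z = (R - 0.5 - E[R]) / SD[R] = (7 - 0.5 - 6.0000) / 1.4907 = 0.3354.
Step 5: Two-sided p-value via normal approximation = 2*(1 - Phi(|z|)) = 0.737316.
Step 6: alpha = 0.05. fail to reject H0.

R = 7, z = 0.3354, p = 0.737316, fail to reject H0.


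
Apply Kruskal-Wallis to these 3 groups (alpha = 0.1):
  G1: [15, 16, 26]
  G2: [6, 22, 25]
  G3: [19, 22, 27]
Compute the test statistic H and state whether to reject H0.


Step 1: Combine all N = 9 observations and assign midranks.
sorted (value, group, rank): (6,G2,1), (15,G1,2), (16,G1,3), (19,G3,4), (22,G2,5.5), (22,G3,5.5), (25,G2,7), (26,G1,8), (27,G3,9)
Step 2: Sum ranks within each group.
R_1 = 13 (n_1 = 3)
R_2 = 13.5 (n_2 = 3)
R_3 = 18.5 (n_3 = 3)
Step 3: H = 12/(N(N+1)) * sum(R_i^2/n_i) - 3(N+1)
     = 12/(9*10) * (13^2/3 + 13.5^2/3 + 18.5^2/3) - 3*10
     = 0.133333 * 231.167 - 30
     = 0.822222.
Step 4: Ties present; correction factor C = 1 - 6/(9^3 - 9) = 0.991667. Corrected H = 0.822222 / 0.991667 = 0.829132.
Step 5: Under H0, H ~ chi^2(2); p-value = 0.660627.
Step 6: alpha = 0.1. fail to reject H0.

H = 0.8291, df = 2, p = 0.660627, fail to reject H0.


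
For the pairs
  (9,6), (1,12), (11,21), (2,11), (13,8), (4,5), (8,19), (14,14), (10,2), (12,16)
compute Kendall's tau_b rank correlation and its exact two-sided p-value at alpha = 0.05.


Step 1: Enumerate the 45 unordered pairs (i,j) with i<j and classify each by sign(x_j-x_i) * sign(y_j-y_i).
  (1,2):dx=-8,dy=+6->D; (1,3):dx=+2,dy=+15->C; (1,4):dx=-7,dy=+5->D; (1,5):dx=+4,dy=+2->C
  (1,6):dx=-5,dy=-1->C; (1,7):dx=-1,dy=+13->D; (1,8):dx=+5,dy=+8->C; (1,9):dx=+1,dy=-4->D
  (1,10):dx=+3,dy=+10->C; (2,3):dx=+10,dy=+9->C; (2,4):dx=+1,dy=-1->D; (2,5):dx=+12,dy=-4->D
  (2,6):dx=+3,dy=-7->D; (2,7):dx=+7,dy=+7->C; (2,8):dx=+13,dy=+2->C; (2,9):dx=+9,dy=-10->D
  (2,10):dx=+11,dy=+4->C; (3,4):dx=-9,dy=-10->C; (3,5):dx=+2,dy=-13->D; (3,6):dx=-7,dy=-16->C
  (3,7):dx=-3,dy=-2->C; (3,8):dx=+3,dy=-7->D; (3,9):dx=-1,dy=-19->C; (3,10):dx=+1,dy=-5->D
  (4,5):dx=+11,dy=-3->D; (4,6):dx=+2,dy=-6->D; (4,7):dx=+6,dy=+8->C; (4,8):dx=+12,dy=+3->C
  (4,9):dx=+8,dy=-9->D; (4,10):dx=+10,dy=+5->C; (5,6):dx=-9,dy=-3->C; (5,7):dx=-5,dy=+11->D
  (5,8):dx=+1,dy=+6->C; (5,9):dx=-3,dy=-6->C; (5,10):dx=-1,dy=+8->D; (6,7):dx=+4,dy=+14->C
  (6,8):dx=+10,dy=+9->C; (6,9):dx=+6,dy=-3->D; (6,10):dx=+8,dy=+11->C; (7,8):dx=+6,dy=-5->D
  (7,9):dx=+2,dy=-17->D; (7,10):dx=+4,dy=-3->D; (8,9):dx=-4,dy=-12->C; (8,10):dx=-2,dy=+2->D
  (9,10):dx=+2,dy=+14->C
Step 2: C = 24, D = 21, total pairs = 45.
Step 3: tau = (C - D)/(n(n-1)/2) = (24 - 21)/45 = 0.066667.
Step 4: Exact two-sided p-value (enumerate n! = 3628800 permutations of y under H0): p = 0.861801.
Step 5: alpha = 0.05. fail to reject H0.

tau_b = 0.0667 (C=24, D=21), p = 0.861801, fail to reject H0.


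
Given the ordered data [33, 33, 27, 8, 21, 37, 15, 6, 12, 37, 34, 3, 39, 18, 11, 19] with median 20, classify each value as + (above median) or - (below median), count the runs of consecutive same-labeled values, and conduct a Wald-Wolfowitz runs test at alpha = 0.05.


Step 1: Compute median = 20; label A = above, B = below.
Labels in order: AAABAABBBAABABBB  (n_A = 8, n_B = 8)
Step 2: Count runs R = 8.
Step 3: Under H0 (random ordering), E[R] = 2*n_A*n_B/(n_A+n_B) + 1 = 2*8*8/16 + 1 = 9.0000.
        Var[R] = 2*n_A*n_B*(2*n_A*n_B - n_A - n_B) / ((n_A+n_B)^2 * (n_A+n_B-1)) = 14336/3840 = 3.7333.
        SD[R] = 1.9322.
Step 4: Continuity-corrected z = (R + 0.5 - E[R]) / SD[R] = (8 + 0.5 - 9.0000) / 1.9322 = -0.2588.
Step 5: Two-sided p-value via normal approximation = 2*(1 - Phi(|z|)) = 0.795809.
Step 6: alpha = 0.05. fail to reject H0.

R = 8, z = -0.2588, p = 0.795809, fail to reject H0.


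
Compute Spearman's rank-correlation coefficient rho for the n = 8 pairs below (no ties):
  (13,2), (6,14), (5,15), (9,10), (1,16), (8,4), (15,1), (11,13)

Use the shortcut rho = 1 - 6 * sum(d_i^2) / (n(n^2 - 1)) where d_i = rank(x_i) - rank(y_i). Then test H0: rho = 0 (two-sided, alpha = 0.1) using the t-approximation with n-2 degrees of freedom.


Step 1: Rank x and y separately (midranks; no ties here).
rank(x): 13->7, 6->3, 5->2, 9->5, 1->1, 8->4, 15->8, 11->6
rank(y): 2->2, 14->6, 15->7, 10->4, 16->8, 4->3, 1->1, 13->5
Step 2: d_i = R_x(i) - R_y(i); compute d_i^2.
  (7-2)^2=25, (3-6)^2=9, (2-7)^2=25, (5-4)^2=1, (1-8)^2=49, (4-3)^2=1, (8-1)^2=49, (6-5)^2=1
sum(d^2) = 160.
Step 3: rho = 1 - 6*160 / (8*(8^2 - 1)) = 1 - 960/504 = -0.904762.
Step 4: Under H0, t = rho * sqrt((n-2)/(1-rho^2)) = -5.2034 ~ t(6).
Step 5: Two-sided p-value from the t-distribution with 6 df = 0.002008.
Step 6: alpha = 0.1. reject H0.

rho = -0.9048, p = 0.002008, reject H0 at alpha = 0.1.


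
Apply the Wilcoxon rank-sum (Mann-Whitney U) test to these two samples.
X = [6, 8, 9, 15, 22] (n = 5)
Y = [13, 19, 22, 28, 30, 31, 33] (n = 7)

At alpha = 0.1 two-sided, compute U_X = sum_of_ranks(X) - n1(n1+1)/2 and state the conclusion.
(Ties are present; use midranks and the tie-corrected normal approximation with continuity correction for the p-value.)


Step 1: Combine and sort all 12 observations; assign midranks.
sorted (value, group): (6,X), (8,X), (9,X), (13,Y), (15,X), (19,Y), (22,X), (22,Y), (28,Y), (30,Y), (31,Y), (33,Y)
ranks: 6->1, 8->2, 9->3, 13->4, 15->5, 19->6, 22->7.5, 22->7.5, 28->9, 30->10, 31->11, 33->12
Step 2: Rank sum for X: R1 = 1 + 2 + 3 + 5 + 7.5 = 18.5.
Step 3: U_X = R1 - n1(n1+1)/2 = 18.5 - 5*6/2 = 18.5 - 15 = 3.5.
       U_Y = n1*n2 - U_X = 35 - 3.5 = 31.5.
Step 4: Ties are present, so use the tie-corrected normal approximation (with continuity correction) for the p-value.
Step 5: p-value = 0.028075; compare to alpha = 0.1. reject H0.

U_X = 3.5, p = 0.028075, reject H0 at alpha = 0.1.


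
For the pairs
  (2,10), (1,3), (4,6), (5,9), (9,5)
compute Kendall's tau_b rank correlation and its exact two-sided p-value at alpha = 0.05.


Step 1: Enumerate the 10 unordered pairs (i,j) with i<j and classify each by sign(x_j-x_i) * sign(y_j-y_i).
  (1,2):dx=-1,dy=-7->C; (1,3):dx=+2,dy=-4->D; (1,4):dx=+3,dy=-1->D; (1,5):dx=+7,dy=-5->D
  (2,3):dx=+3,dy=+3->C; (2,4):dx=+4,dy=+6->C; (2,5):dx=+8,dy=+2->C; (3,4):dx=+1,dy=+3->C
  (3,5):dx=+5,dy=-1->D; (4,5):dx=+4,dy=-4->D
Step 2: C = 5, D = 5, total pairs = 10.
Step 3: tau = (C - D)/(n(n-1)/2) = (5 - 5)/10 = 0.000000.
Step 4: Exact two-sided p-value (enumerate n! = 120 permutations of y under H0): p = 1.000000.
Step 5: alpha = 0.05. fail to reject H0.

tau_b = 0.0000 (C=5, D=5), p = 1.000000, fail to reject H0.
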